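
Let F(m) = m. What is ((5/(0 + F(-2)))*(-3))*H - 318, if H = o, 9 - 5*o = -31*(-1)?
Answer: -351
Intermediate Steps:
o = -22/5 (o = 9/5 - (-31)*(-1)/5 = 9/5 - ⅕*31 = 9/5 - 31/5 = -22/5 ≈ -4.4000)
H = -22/5 ≈ -4.4000
((5/(0 + F(-2)))*(-3))*H - 318 = ((5/(0 - 2))*(-3))*(-22/5) - 318 = ((5/(-2))*(-3))*(-22/5) - 318 = (-½*5*(-3))*(-22/5) - 318 = -5/2*(-3)*(-22/5) - 318 = (15/2)*(-22/5) - 318 = -33 - 318 = -351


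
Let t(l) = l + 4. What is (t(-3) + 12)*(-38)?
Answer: -494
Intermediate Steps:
t(l) = 4 + l
(t(-3) + 12)*(-38) = ((4 - 3) + 12)*(-38) = (1 + 12)*(-38) = 13*(-38) = -494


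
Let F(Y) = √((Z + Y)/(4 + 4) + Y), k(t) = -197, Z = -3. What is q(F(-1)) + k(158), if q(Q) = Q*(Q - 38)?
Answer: -397/2 - 19*I*√6 ≈ -198.5 - 46.54*I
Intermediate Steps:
F(Y) = √(-3/8 + 9*Y/8) (F(Y) = √((-3 + Y)/(4 + 4) + Y) = √((-3 + Y)/8 + Y) = √((-3 + Y)*(⅛) + Y) = √((-3/8 + Y/8) + Y) = √(-3/8 + 9*Y/8))
q(Q) = Q*(-38 + Q)
q(F(-1)) + k(158) = (√(-6 + 18*(-1))/4)*(-38 + √(-6 + 18*(-1))/4) - 197 = (√(-6 - 18)/4)*(-38 + √(-6 - 18)/4) - 197 = (√(-24)/4)*(-38 + √(-24)/4) - 197 = ((2*I*√6)/4)*(-38 + (2*I*√6)/4) - 197 = (I*√6/2)*(-38 + I*√6/2) - 197 = I*√6*(-38 + I*√6/2)/2 - 197 = -197 + I*√6*(-38 + I*√6/2)/2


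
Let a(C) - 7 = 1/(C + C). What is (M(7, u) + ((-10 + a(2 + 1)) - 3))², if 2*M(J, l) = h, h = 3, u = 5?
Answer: 169/9 ≈ 18.778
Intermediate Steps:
M(J, l) = 3/2 (M(J, l) = (½)*3 = 3/2)
a(C) = 7 + 1/(2*C) (a(C) = 7 + 1/(C + C) = 7 + 1/(2*C))
(M(7, u) + ((-10 + a(2 + 1)) - 3))² = (3/2 + ((-10 + (7 + 1/(2*(2 + 1)))) - 3))² = (3/2 + ((-10 + (7 + (½)/3)) - 3))² = (3/2 + ((-10 + (7 + (½)*(⅓))) - 3))² = (3/2 + ((-10 + (7 + ⅙)) - 3))² = (3/2 + ((-10 + 43/6) - 3))² = (3/2 + (-17/6 - 3))² = (3/2 - 35/6)² = (-13/3)² = 169/9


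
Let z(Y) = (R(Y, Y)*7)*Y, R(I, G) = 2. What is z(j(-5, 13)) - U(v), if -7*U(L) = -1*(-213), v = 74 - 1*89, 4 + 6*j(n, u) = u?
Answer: 360/7 ≈ 51.429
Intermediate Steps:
j(n, u) = -2/3 + u/6
v = -15 (v = 74 - 89 = -15)
z(Y) = 14*Y (z(Y) = (2*7)*Y = 14*Y)
U(L) = -213/7 (U(L) = -(-1)*(-213)/7 = -1/7*213 = -213/7)
z(j(-5, 13)) - U(v) = 14*(-2/3 + (1/6)*13) - 1*(-213/7) = 14*(-2/3 + 13/6) + 213/7 = 14*(3/2) + 213/7 = 21 + 213/7 = 360/7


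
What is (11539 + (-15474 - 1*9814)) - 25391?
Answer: -39140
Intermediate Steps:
(11539 + (-15474 - 1*9814)) - 25391 = (11539 + (-15474 - 9814)) - 25391 = (11539 - 25288) - 25391 = -13749 - 25391 = -39140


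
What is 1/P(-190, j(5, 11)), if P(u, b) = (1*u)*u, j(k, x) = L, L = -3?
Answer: 1/36100 ≈ 2.7701e-5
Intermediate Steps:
j(k, x) = -3
P(u, b) = u² (P(u, b) = u*u = u²)
1/P(-190, j(5, 11)) = 1/((-190)²) = 1/36100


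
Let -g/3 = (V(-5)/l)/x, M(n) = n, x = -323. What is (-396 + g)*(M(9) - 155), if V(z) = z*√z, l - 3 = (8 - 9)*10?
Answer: 57816 - 2190*I*√5/2261 ≈ 57816.0 - 2.1659*I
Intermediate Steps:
l = -7 (l = 3 + (8 - 9)*10 = 3 - 1*10 = 3 - 10 = -7)
V(z) = z^(3/2)
g = 15*I*√5/2261 (g = -3*(-5)^(3/2)/(-7)/(-323) = -3*-5*I*√5*(-⅐)*(-1)/323 = -3*5*I*√5/7*(-1)/323 = -(-15)*I*√5/2261 = 15*I*√5/2261 ≈ 0.014835*I)
(-396 + g)*(M(9) - 155) = (-396 + 15*I*√5/2261)*(9 - 155) = (-396 + 15*I*√5/2261)*(-146) = 57816 - 2190*I*√5/2261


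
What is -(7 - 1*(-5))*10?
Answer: -120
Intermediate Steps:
-(7 - 1*(-5))*10 = -(7 + 5)*10 = -1*12*10 = -12*10 = -120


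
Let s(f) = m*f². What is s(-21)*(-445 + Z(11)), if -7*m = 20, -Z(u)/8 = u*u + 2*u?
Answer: 2002140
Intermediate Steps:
Z(u) = -16*u - 8*u² (Z(u) = -8*(u*u + 2*u) = -8*(u² + 2*u) = -16*u - 8*u²)
m = -20/7 (m = -⅐*20 = -20/7 ≈ -2.8571)
s(f) = -20*f²/7
s(-21)*(-445 + Z(11)) = (-20/7*(-21)²)*(-445 - 8*11*(2 + 11)) = (-20/7*441)*(-445 - 8*11*13) = -1260*(-445 - 1144) = -1260*(-1589) = 2002140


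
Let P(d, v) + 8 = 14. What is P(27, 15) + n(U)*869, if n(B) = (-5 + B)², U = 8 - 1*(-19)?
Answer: 420602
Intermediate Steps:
P(d, v) = 6 (P(d, v) = -8 + 14 = 6)
U = 27 (U = 8 + 19 = 27)
P(27, 15) + n(U)*869 = 6 + (-5 + 27)²*869 = 6 + 22²*869 = 6 + 484*869 = 6 + 420596 = 420602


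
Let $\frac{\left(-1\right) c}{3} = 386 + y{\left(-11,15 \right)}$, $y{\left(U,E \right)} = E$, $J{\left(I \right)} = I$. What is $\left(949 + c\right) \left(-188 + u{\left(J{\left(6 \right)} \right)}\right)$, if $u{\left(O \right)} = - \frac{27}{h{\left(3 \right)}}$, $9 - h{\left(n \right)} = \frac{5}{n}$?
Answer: $\frac{535559}{11} \approx 48687.0$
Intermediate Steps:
$h{\left(n \right)} = 9 - \frac{5}{n}$
$u{\left(O \right)} = - \frac{81}{22}$ ($u{\left(O \right)} = - \frac{27}{9 - \frac{5}{3}} = - \frac{27}{\frac{22}{3}} = \left(-27\right) \frac{3}{22} = - \frac{81}{22}$)
$c = -1203$ ($c = - 3 \left(386 + 15\right) = \left(-3\right) 401 = -1203$)
$\left(949 + c\right) \left(-188 + u{\left(J{\left(6 \right)} \right)}\right) = \left(949 - 1203\right) \left(-188 - \frac{81}{22}\right) = \left(-254\right) \left(- \frac{4217}{22}\right) = \frac{535559}{11}$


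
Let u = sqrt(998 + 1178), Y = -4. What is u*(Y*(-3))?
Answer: 96*sqrt(34) ≈ 559.77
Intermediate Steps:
u = 8*sqrt(34) (u = sqrt(2176) = 8*sqrt(34) ≈ 46.648)
u*(Y*(-3)) = (8*sqrt(34))*(-4*(-3)) = (8*sqrt(34))*12 = 96*sqrt(34)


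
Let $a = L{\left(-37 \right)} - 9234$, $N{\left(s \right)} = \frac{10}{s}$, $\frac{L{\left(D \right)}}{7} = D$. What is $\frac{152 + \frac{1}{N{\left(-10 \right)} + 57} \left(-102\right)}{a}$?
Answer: $- \frac{4205}{265804} \approx -0.01582$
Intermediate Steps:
$L{\left(D \right)} = 7 D$
$a = -9493$ ($a = 7 \left(-37\right) - 9234 = -259 - 9234 = -9493$)
$\frac{152 + \frac{1}{N{\left(-10 \right)} + 57} \left(-102\right)}{a} = \frac{152 + \frac{1}{\frac{10}{-10} + 57} \left(-102\right)}{-9493} = \left(152 + \frac{1}{10 \left(- \frac{1}{10}\right) + 57} \left(-102\right)\right) \left(- \frac{1}{9493}\right) = \left(152 + \frac{1}{-1 + 57} \left(-102\right)\right) \left(- \frac{1}{9493}\right) = \left(152 + \frac{1}{56} \left(-102\right)\right) \left(- \frac{1}{9493}\right) = \left(152 - \frac{51}{28}\right) \left(- \frac{1}{9493}\right) = \frac{4205}{28} \left(- \frac{1}{9493}\right) = - \frac{4205}{265804}$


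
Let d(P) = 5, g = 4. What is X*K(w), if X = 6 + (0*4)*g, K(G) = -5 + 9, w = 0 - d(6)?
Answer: 24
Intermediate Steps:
w = -5 (w = 0 - 1*5 = 0 - 5 = -5)
K(G) = 4
X = 6 (X = 6 + (0*4)*4 = 6 + 0*4 = 6 + 0 = 6)
X*K(w) = 6*4 = 24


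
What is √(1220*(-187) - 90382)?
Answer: I*√318522 ≈ 564.38*I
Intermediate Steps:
√(1220*(-187) - 90382) = √(-228140 - 90382) = √(-318522) = I*√318522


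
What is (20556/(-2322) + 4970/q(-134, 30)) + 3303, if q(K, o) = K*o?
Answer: 18973753/5762 ≈ 3292.9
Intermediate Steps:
(20556/(-2322) + 4970/q(-134, 30)) + 3303 = (20556/(-2322) + 4970/((-134*30))) + 3303 = (20556*(-1/2322) + 4970/(-4020)) + 3303 = (-1142/129 + 4970*(-1/4020)) + 3303 = (-1142/129 - 497/402) + 3303 = -58133/5762 + 3303 = 18973753/5762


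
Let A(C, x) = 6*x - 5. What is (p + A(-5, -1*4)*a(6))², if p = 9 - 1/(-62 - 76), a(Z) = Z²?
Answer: 20400123241/19044 ≈ 1.0712e+6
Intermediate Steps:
A(C, x) = -5 + 6*x
p = 1243/138 (p = 9 - 1/(-138) = 9 - 1*(-1/138) = 9 + 1/138 = 1243/138 ≈ 9.0072)
(p + A(-5, -1*4)*a(6))² = (1243/138 + (-5 + 6*(-1*4))*6²)² = (1243/138 + (-5 + 6*(-4))*36)² = (1243/138 + (-5 - 24)*36)² = (1243/138 - 29*36)² = (1243/138 - 1044)² = (-142829/138)² = 20400123241/19044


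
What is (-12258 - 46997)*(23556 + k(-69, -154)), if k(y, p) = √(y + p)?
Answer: -1395810780 - 59255*I*√223 ≈ -1.3958e+9 - 8.8487e+5*I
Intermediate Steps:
k(y, p) = √(p + y)
(-12258 - 46997)*(23556 + k(-69, -154)) = (-12258 - 46997)*(23556 + √(-154 - 69)) = -59255*(23556 + √(-223)) = -59255*(23556 + I*√223) = -1395810780 - 59255*I*√223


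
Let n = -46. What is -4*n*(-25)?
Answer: -4600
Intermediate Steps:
-4*n*(-25) = -4*(-46)*(-25) = 184*(-25) = -4600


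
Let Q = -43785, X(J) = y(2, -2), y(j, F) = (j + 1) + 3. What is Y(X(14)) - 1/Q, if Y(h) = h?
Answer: 262711/43785 ≈ 6.0000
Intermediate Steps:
y(j, F) = 4 + j (y(j, F) = (1 + j) + 3 = 4 + j)
X(J) = 6 (X(J) = 4 + 2 = 6)
Y(X(14)) - 1/Q = 6 - 1/(-43785) = 6 - 1*(-1/43785) = 6 + 1/43785 = 262711/43785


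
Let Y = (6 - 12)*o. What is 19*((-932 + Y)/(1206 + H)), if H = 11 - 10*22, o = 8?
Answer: -18620/997 ≈ -18.676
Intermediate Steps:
Y = -48 (Y = (6 - 12)*8 = -6*8 = -48)
H = -209 (H = 11 - 220 = -209)
19*((-932 + Y)/(1206 + H)) = 19*((-932 - 48)/(1206 - 209)) = 19*(-980/997) = -18620/997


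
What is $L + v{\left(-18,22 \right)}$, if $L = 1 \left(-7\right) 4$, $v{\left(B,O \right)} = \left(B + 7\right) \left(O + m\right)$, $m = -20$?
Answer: $-50$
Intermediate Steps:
$v{\left(B,O \right)} = \left(-20 + O\right) \left(7 + B\right)$ ($v{\left(B,O \right)} = \left(B + 7\right) \left(O - 20\right) = \left(7 + B\right) \left(-20 + O\right) = \left(-20 + O\right) \left(7 + B\right)$)
$L = -28$ ($L = \left(-7\right) 4 = -28$)
$L + v{\left(-18,22 \right)} = -28 - 22 = -50$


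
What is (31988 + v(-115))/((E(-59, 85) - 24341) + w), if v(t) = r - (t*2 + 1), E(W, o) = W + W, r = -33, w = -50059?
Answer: -16092/37259 ≈ -0.43190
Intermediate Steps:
E(W, o) = 2*W
v(t) = -34 - 2*t (v(t) = -33 - (t*2 + 1) = -33 - (2*t + 1) = -33 - (1 + 2*t) = -33 + (-1 - 2*t) = -34 - 2*t)
(31988 + v(-115))/((E(-59, 85) - 24341) + w) = (31988 + (-34 - 2*(-115)))/((2*(-59) - 24341) - 50059) = (31988 + (-34 + 230))/((-118 - 24341) - 50059) = (31988 + 196)/(-24459 - 50059) = 32184/(-74518) = 32184*(-1/74518) = -16092/37259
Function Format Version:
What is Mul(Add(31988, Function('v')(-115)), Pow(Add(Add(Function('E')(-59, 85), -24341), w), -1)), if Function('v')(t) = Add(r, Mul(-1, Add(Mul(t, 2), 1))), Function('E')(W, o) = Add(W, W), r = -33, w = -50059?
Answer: Rational(-16092, 37259) ≈ -0.43190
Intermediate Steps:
Function('E')(W, o) = Mul(2, W)
Function('v')(t) = Add(-34, Mul(-2, t)) (Function('v')(t) = Add(-33, Mul(-1, Add(Mul(t, 2), 1))) = Add(-33, Mul(-1, Add(Mul(2, t), 1))) = Add(-33, Mul(-1, Add(1, Mul(2, t)))) = Add(-33, Add(-1, Mul(-2, t))) = Add(-34, Mul(-2, t)))
Mul(Add(31988, Function('v')(-115)), Pow(Add(Add(Function('E')(-59, 85), -24341), w), -1)) = Mul(Add(31988, Add(-34, Mul(-2, -115))), Pow(Add(Add(Mul(2, -59), -24341), -50059), -1)) = Mul(Add(31988, Add(-34, 230)), Pow(Add(Add(-118, -24341), -50059), -1)) = Mul(Add(31988, 196), Pow(Add(-24459, -50059), -1)) = Mul(32184, Pow(-74518, -1)) = Mul(32184, Rational(-1, 74518)) = Rational(-16092, 37259)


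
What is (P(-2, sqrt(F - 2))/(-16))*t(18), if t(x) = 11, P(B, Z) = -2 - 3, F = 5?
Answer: 55/16 ≈ 3.4375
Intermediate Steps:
P(B, Z) = -5
(P(-2, sqrt(F - 2))/(-16))*t(18) = -5/(-16)*11 = -5*(-1/16)*11 = (5/16)*11 = 55/16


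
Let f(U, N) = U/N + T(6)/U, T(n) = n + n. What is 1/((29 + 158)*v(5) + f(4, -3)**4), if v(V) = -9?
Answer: -81/135698 ≈ -0.00059691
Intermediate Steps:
T(n) = 2*n
f(U, N) = 12/U + U/N (f(U, N) = U/N + (2*6)/U = U/N + 12/U = 12/U + U/N)
1/((29 + 158)*v(5) + f(4, -3)**4) = 1/((29 + 158)*(-9) + (12/4 + 4/(-3))**4) = 1/(187*(-9) + (12*(1/4) + 4*(-1/3))**4) = 1/(-1683 + (3 - 4/3)**4) = 1/(-1683 + (5/3)**4) = 1/(-1683 + 625/81) = 1/(-135698/81) = -81/135698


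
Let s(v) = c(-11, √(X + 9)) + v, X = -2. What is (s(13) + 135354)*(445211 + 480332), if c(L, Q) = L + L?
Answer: 125267617335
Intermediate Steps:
c(L, Q) = 2*L
s(v) = -22 + v (s(v) = 2*(-11) + v = -22 + v)
(s(13) + 135354)*(445211 + 480332) = ((-22 + 13) + 135354)*(445211 + 480332) = (-9 + 135354)*925543 = 135345*925543 = 125267617335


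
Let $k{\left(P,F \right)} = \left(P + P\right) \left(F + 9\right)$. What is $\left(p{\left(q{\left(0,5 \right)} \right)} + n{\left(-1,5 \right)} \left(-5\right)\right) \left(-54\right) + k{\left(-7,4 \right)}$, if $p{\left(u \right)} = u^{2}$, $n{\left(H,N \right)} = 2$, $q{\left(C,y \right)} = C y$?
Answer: $358$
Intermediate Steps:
$k{\left(P,F \right)} = 2 P \left(9 + F\right)$
$\left(p{\left(q{\left(0,5 \right)} \right)} + n{\left(-1,5 \right)} \left(-5\right)\right) \left(-54\right) + k{\left(-7,4 \right)} = \left(\left(0 \cdot 5\right)^{2} + 2 \left(-5\right)\right) \left(-54\right) + 2 \left(-7\right) \left(9 + 4\right) = \left(0^{2} - 10\right) \left(-54\right) + 2 \left(-7\right) 13 = \left(0 - 10\right) \left(-54\right) - 182 = \left(-10\right) \left(-54\right) - 182 = 540 - 182 = 358$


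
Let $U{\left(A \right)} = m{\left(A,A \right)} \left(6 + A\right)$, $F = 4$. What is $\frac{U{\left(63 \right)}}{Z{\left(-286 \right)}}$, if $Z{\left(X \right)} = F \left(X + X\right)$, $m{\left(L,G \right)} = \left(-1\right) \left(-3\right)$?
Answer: $- \frac{207}{2288} \approx -0.090472$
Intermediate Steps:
$m{\left(L,G \right)} = 3$
$Z{\left(X \right)} = 8 X$ ($Z{\left(X \right)} = 4 \left(X + X\right) = 4 \cdot 2 X = 8 X$)
$U{\left(A \right)} = 18 + 3 A$ ($U{\left(A \right)} = 3 \left(6 + A\right) = 18 + 3 A$)
$\frac{U{\left(63 \right)}}{Z{\left(-286 \right)}} = \frac{18 + 3 \cdot 63}{8 \left(-286\right)} = \frac{18 + 189}{-2288} = 207 \left(- \frac{1}{2288}\right) = - \frac{207}{2288}$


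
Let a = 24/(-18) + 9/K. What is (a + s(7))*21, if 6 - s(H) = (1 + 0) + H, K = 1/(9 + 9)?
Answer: 3332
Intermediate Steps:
K = 1/18 ≈ 0.055556
a = 482/3 (a = 24/(-18) + 9/(1/18) = 24*(-1/18) + 9*18 = -4/3 + 162 = 482/3 ≈ 160.67)
s(H) = 5 - H (s(H) = 6 - ((1 + 0) + H) = 6 - (1 + H) = 6 + (-1 - H) = 5 - H)
(a + s(7))*21 = (482/3 + (5 - 1*7))*21 = (482/3 + (5 - 7))*21 = (482/3 - 2)*21 = (476/3)*21 = 3332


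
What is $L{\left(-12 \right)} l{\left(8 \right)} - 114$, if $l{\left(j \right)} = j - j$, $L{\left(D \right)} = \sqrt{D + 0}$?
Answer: $-114$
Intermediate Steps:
$L{\left(D \right)} = \sqrt{D}$
$l{\left(j \right)} = 0$
$L{\left(-12 \right)} l{\left(8 \right)} - 114 = \sqrt{-12} \cdot 0 - 114 = 2 i \sqrt{3} \cdot 0 - 114 = 0 - 114 = -114$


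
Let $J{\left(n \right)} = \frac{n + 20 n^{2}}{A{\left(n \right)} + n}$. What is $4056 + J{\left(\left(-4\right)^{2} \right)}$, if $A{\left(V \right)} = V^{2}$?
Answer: $\frac{69273}{17} \approx 4074.9$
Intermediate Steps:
$J{\left(n \right)} = \frac{n + 20 n^{2}}{n + n^{2}}$ ($J{\left(n \right)} = \frac{n + 20 n^{2}}{n^{2} + n} = \frac{n + 20 n^{2}}{n + n^{2}}$)
$4056 + J{\left(\left(-4\right)^{2} \right)} = 4056 + \frac{1 + 20 \left(-4\right)^{2}}{1 + \left(-4\right)^{2}} = 4056 + \frac{1 + 20 \cdot 16}{1 + 16} = 4056 + \frac{1 + 320}{17} = 4056 + \frac{1}{17} \cdot 321 = 4056 + \frac{321}{17} = \frac{69273}{17}$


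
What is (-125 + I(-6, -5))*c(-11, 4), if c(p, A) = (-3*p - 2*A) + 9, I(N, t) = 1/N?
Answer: -12767/3 ≈ -4255.7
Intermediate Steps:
c(p, A) = 9 - 3*p - 2*A
(-125 + I(-6, -5))*c(-11, 4) = (-125 + 1/(-6))*(9 - 3*(-11) - 2*4) = (-125 - ⅙)*(9 + 33 - 8) = -751/6*34 = -12767/3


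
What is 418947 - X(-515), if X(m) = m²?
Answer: 153722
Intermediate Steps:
418947 - X(-515) = 418947 - 1*(-515)² = 418947 - 1*265225 = 418947 - 265225 = 153722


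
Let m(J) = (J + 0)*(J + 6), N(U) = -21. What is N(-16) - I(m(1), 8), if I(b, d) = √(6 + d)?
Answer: -21 - √14 ≈ -24.742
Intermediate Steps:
m(J) = J*(6 + J)
N(-16) - I(m(1), 8) = -21 - √(6 + 8) = -21 - √14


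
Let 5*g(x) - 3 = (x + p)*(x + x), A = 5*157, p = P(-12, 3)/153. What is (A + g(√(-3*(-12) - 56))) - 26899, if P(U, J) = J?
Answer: -130607/5 + 4*I*√5/255 ≈ -26121.0 + 0.035076*I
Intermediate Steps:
p = 1/51 (p = 3/153 = 3*(1/153) = 1/51 ≈ 0.019608)
A = 785
g(x) = ⅗ + 2*x*(1/51 + x)/5 (g(x) = ⅗ + ((x + 1/51)*(x + x))/5 = ⅗ + ((1/51 + x)*(2*x))/5 = ⅗ + (2*x*(1/51 + x))/5 = ⅗ + 2*x*(1/51 + x)/5)
(A + g(√(-3*(-12) - 56))) - 26899 = (785 + (⅗ + 2*(√(-3*(-12) - 56))²/5 + 2*√(-3*(-12) - 56)/255)) - 26899 = (785 + (⅗ + 2*(√(36 - 56))²/5 + 2*√(36 - 56)/255)) - 26899 = (785 + (⅗ + 2*(√(-20))²/5 + 2*√(-20)/255)) - 26899 = (785 + (⅗ + 2*(2*I*√5)²/5 + 2*(2*I*√5)/255)) - 26899 = (785 + (⅗ + (⅖)*(-20) + 4*I*√5/255)) - 26899 = (785 + (⅗ - 8 + 4*I*√5/255)) - 26899 = (785 + (-37/5 + 4*I*√5/255)) - 26899 = (3888/5 + 4*I*√5/255) - 26899 = -130607/5 + 4*I*√5/255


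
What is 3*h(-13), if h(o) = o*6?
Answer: -234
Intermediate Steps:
h(o) = 6*o
3*h(-13) = 3*(6*(-13)) = 3*(-78) = -234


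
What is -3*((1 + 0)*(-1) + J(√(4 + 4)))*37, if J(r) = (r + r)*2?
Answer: 111 - 888*√2 ≈ -1144.8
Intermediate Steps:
J(r) = 4*r (J(r) = (2*r)*2 = 4*r)
-3*((1 + 0)*(-1) + J(√(4 + 4)))*37 = -3*((1 + 0)*(-1) + 4*√(4 + 4))*37 = -3*(1*(-1) + 4*√8)*37 = -3*(-1 + 4*(2*√2))*37 = -3*(-1 + 8*√2)*37 = (3 - 24*√2)*37 = 111 - 888*√2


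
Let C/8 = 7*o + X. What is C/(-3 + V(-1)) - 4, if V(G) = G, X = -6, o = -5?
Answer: 78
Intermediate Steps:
C = -328 (C = 8*(7*(-5) - 6) = 8*(-35 - 6) = 8*(-41) = -328)
C/(-3 + V(-1)) - 4 = -328/(-3 - 1) - 4 = -328/(-4) - 4 = -328*(-¼) - 4 = 82 - 4 = 78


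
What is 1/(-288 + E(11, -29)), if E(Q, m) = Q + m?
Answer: -1/306 ≈ -0.0032680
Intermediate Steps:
1/(-288 + E(11, -29)) = 1/(-288 + (11 - 29)) = 1/(-288 - 18) = 1/(-306) = -1/306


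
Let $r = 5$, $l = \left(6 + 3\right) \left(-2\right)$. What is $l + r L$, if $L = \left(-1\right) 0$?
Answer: $-18$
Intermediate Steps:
$L = 0$
$l = -18$ ($l = 9 \left(-2\right) = -18$)
$l + r L = -18 + 5 \cdot 0 = -18 + 0 = -18$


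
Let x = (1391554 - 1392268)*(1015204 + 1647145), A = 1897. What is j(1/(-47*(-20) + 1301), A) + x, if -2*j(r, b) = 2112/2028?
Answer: -321255004522/169 ≈ -1.9009e+9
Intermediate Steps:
j(r, b) = -88/169 (j(r, b) = -1056/2028 = -1/2*176/169 = -88/169)
x = -1900917186 (x = -714*2662349 = -1900917186)
j(1/(-47*(-20) + 1301), A) + x = -88/169 - 1900917186 = -321255004522/169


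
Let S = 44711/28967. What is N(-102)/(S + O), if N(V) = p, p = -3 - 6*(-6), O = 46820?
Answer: 318637/452093217 ≈ 0.00070480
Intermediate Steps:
p = 33 (p = -3 + 36 = 33)
N(V) = 33
S = 44711/28967 (S = 44711*(1/28967) = 44711/28967 ≈ 1.5435)
N(-102)/(S + O) = 33/(44711/28967 + 46820) = 33/(1356279651/28967) = 33*(28967/1356279651) = 318637/452093217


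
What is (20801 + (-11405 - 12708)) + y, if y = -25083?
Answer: -28395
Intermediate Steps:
(20801 + (-11405 - 12708)) + y = (20801 + (-11405 - 12708)) - 25083 = (20801 - 24113) - 25083 = -3312 - 25083 = -28395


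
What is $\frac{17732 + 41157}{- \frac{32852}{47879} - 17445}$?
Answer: $- \frac{2819546431}{835282007} \approx -3.3756$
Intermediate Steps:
$\frac{17732 + 41157}{- \frac{32852}{47879} - 17445} = \frac{58889}{\left(-32852\right) \frac{1}{47879} - 17445} = \frac{58889}{- \frac{32852}{47879} - 17445} = \frac{58889}{- \frac{835282007}{47879}} = 58889 \left(- \frac{47879}{835282007}\right) = - \frac{2819546431}{835282007}$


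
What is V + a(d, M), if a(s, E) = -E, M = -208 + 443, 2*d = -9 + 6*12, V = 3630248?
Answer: 3630013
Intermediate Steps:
d = 63/2 (d = (-9 + 6*12)/2 = (-9 + 72)/2 = (1/2)*63 = 63/2 ≈ 31.500)
M = 235
V + a(d, M) = 3630248 - 1*235 = 3630248 - 235 = 3630013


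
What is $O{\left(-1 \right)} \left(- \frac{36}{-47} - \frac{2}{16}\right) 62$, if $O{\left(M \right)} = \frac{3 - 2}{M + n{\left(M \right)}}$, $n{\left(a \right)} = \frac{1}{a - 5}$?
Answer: $- \frac{22413}{658} \approx -34.062$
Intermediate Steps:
$n{\left(a \right)} = \frac{1}{-5 + a}$
$O{\left(M \right)} = \frac{1}{M + \frac{1}{-5 + M}}$ ($O{\left(M \right)} = \frac{3 - 2}{M + \frac{1}{-5 + M}} = 1 \frac{1}{M + \frac{1}{-5 + M}} = \frac{1}{M + \frac{1}{-5 + M}}$)
$O{\left(-1 \right)} \left(- \frac{36}{-47} - \frac{2}{16}\right) 62 = \frac{-5 - 1}{1 - \left(-5 - 1\right)} \left(- \frac{36}{-47} - \frac{2}{16}\right) 62 = \frac{1}{1 - -6} \left(-6\right) \left(\left(-36\right) \left(- \frac{1}{47}\right) - \frac{1}{8}\right) 62 = \frac{1}{1 + 6} \left(-6\right) \left(\frac{36}{47} - \frac{1}{8}\right) 62 = \frac{1}{7} \left(-6\right) \frac{241}{376} \cdot 62 = \left(- \frac{6}{7}\right) \frac{241}{376} \cdot 62 = \left(- \frac{723}{1316}\right) 62 = - \frac{22413}{658}$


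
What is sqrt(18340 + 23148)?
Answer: 4*sqrt(2593) ≈ 203.69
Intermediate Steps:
sqrt(18340 + 23148) = sqrt(41488) = 4*sqrt(2593)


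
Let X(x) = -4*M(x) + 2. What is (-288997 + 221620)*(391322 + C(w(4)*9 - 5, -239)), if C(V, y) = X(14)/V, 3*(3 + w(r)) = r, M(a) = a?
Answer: -263662843119/10 ≈ -2.6366e+10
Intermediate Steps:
X(x) = 2 - 4*x (X(x) = -4*x + 2 = 2 - 4*x)
w(r) = -3 + r/3
C(V, y) = -54/V (C(V, y) = (2 - 4*14)/V = (2 - 56)/V = -54/V)
(-288997 + 221620)*(391322 + C(w(4)*9 - 5, -239)) = (-288997 + 221620)*(391322 - 54/((-3 + (1/3)*4)*9 - 5)) = -67377*(391322 - 54/((-3 + 4/3)*9 - 5)) = -67377*(391322 - 54/(-5/3*9 - 5)) = -67377*(391322 - 54/(-15 - 5)) = -67377*(391322 - 54/(-20)) = -67377*(391322 - 54*(-1/20)) = -67377*(391322 + 27/10) = -67377*3913247/10 = -263662843119/10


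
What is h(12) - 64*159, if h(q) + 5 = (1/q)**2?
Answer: -1466063/144 ≈ -10181.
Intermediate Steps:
h(q) = -5 + q**(-2) (h(q) = -5 + (1/q)**2 = -5 + q**(-2))
h(12) - 64*159 = (-5 + 12**(-2)) - 64*159 = (-5 + 1/144) - 10176 = -719/144 - 10176 = -1466063/144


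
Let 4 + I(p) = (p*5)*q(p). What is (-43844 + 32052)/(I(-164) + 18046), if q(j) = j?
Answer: -5896/76261 ≈ -0.077313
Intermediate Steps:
I(p) = -4 + 5*p² (I(p) = -4 + (p*5)*p = -4 + (5*p)*p = -4 + 5*p²)
(-43844 + 32052)/(I(-164) + 18046) = (-43844 + 32052)/((-4 + 5*(-164)²) + 18046) = -11792/((-4 + 5*26896) + 18046) = -11792/((-4 + 134480) + 18046) = -11792/(134476 + 18046) = -11792/152522 = -11792*1/152522 = -5896/76261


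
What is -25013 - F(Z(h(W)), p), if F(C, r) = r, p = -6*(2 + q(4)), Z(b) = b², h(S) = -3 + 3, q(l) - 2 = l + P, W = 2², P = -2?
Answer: -24977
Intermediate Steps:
W = 4
q(l) = l (q(l) = 2 + (l - 2) = 2 + (-2 + l) = l)
h(S) = 0
p = -36 (p = -6*(2 + 4) = -6*6 = -36)
-25013 - F(Z(h(W)), p) = -25013 - 1*(-36) = -25013 + 36 = -24977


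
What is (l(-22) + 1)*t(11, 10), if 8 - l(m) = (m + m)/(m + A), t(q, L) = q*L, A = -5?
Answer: 21890/27 ≈ 810.74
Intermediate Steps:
t(q, L) = L*q
l(m) = 8 - 2*m/(-5 + m) (l(m) = 8 - (m + m)/(m - 5) = 8 - 2*m/(-5 + m))
(l(-22) + 1)*t(11, 10) = (2*(-20 + 3*(-22))/(-5 - 22) + 1)*(10*11) = (2*(-20 - 66)/(-27) + 1)*110 = (2*(-1/27)*(-86) + 1)*110 = (172/27 + 1)*110 = (199/27)*110 = 21890/27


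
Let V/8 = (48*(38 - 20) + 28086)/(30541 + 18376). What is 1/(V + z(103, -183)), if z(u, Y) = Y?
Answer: -48917/8720211 ≈ -0.0056096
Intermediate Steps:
V = 231600/48917 (V = 8*((48*(38 - 20) + 28086)/(30541 + 18376)) = 8*((48*18 + 28086)/48917) = 8*((864 + 28086)*(1/48917)) = 8*(28950*(1/48917)) = 8*(28950/48917) = 231600/48917 ≈ 4.7346)
1/(V + z(103, -183)) = 1/(231600/48917 - 183) = 1/(-8720211/48917) = -48917/8720211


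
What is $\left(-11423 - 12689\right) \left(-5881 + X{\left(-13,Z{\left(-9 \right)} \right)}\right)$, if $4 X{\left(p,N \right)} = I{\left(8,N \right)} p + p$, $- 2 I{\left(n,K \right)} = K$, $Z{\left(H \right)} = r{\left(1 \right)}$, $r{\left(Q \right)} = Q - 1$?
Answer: $141881036$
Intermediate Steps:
$r{\left(Q \right)} = -1 + Q$ ($r{\left(Q \right)} = Q - 1 = -1 + Q$)
$Z{\left(H \right)} = 0$ ($Z{\left(H \right)} = -1 + 1 = 0$)
$I{\left(n,K \right)} = - \frac{K}{2}$
$X{\left(p,N \right)} = \frac{p}{4} - \frac{N p}{8}$ ($X{\left(p,N \right)} = \frac{- \frac{N}{2} p + p}{4} = \frac{- \frac{N p}{2} + p}{4} = \frac{p - \frac{N p}{2}}{4} = \frac{p}{4} - \frac{N p}{8}$)
$\left(-11423 - 12689\right) \left(-5881 + X{\left(-13,Z{\left(-9 \right)} \right)}\right) = \left(-11423 - 12689\right) \left(-5881 + \frac{1}{8} \left(-13\right) \left(2 - 0\right)\right) = - 24112 \left(-5881 + \frac{1}{8} \left(-13\right) \left(2 + 0\right)\right) = - 24112 \left(-5881 + \frac{1}{8} \left(-13\right) 2\right) = - 24112 \left(-5881 - \frac{13}{4}\right) = \left(-24112\right) \left(- \frac{23537}{4}\right) = 141881036$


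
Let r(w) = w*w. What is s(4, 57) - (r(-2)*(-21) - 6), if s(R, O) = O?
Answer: 147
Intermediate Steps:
r(w) = w²
s(4, 57) - (r(-2)*(-21) - 6) = 57 - ((-2)²*(-21) - 6) = 57 - (4*(-21) - 6) = 57 - (-84 - 6) = 57 - 1*(-90) = 57 + 90 = 147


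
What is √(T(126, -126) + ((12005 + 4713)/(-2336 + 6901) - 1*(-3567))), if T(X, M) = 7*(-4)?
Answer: 3*√8202926105/4565 ≈ 59.520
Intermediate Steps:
T(X, M) = -28
√(T(126, -126) + ((12005 + 4713)/(-2336 + 6901) - 1*(-3567))) = √(-28 + ((12005 + 4713)/(-2336 + 6901) - 1*(-3567))) = √(-28 + (16718/4565 + 3567)) = √(-28 + 16300073/4565) = √(16172253/4565) = 3*√8202926105/4565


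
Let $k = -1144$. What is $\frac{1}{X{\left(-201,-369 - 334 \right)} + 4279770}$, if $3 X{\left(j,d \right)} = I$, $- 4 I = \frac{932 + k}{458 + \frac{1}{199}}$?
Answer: $\frac{273429}{1170213241877} \approx 2.3366 \cdot 10^{-7}$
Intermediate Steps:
$I = \frac{10547}{91143}$ ($I = - \frac{\left(932 - 1144\right) \frac{1}{458 + \frac{1}{199}}}{4} = - \frac{\left(-212\right) \frac{1}{458 + \frac{1}{199}}}{4} = - \frac{\left(-212\right) \frac{1}{\frac{91143}{199}}}{4} = - \frac{\left(-212\right) \frac{199}{91143}}{4} = \left(- \frac{1}{4}\right) \left(- \frac{42188}{91143}\right) = \frac{10547}{91143} \approx 0.11572$)
$X{\left(j,d \right)} = \frac{10547}{273429}$ ($X{\left(j,d \right)} = \frac{1}{3} \cdot \frac{10547}{91143} = \frac{10547}{273429}$)
$\frac{1}{X{\left(-201,-369 - 334 \right)} + 4279770} = \frac{1}{\frac{10547}{273429} + 4279770} = \frac{1}{\frac{1170213241877}{273429}} = \frac{273429}{1170213241877}$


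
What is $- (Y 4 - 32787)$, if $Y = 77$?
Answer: $32479$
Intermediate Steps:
$- (Y 4 - 32787) = - (77 \cdot 4 - 32787) = - (308 - 32787) = \left(-1\right) \left(-32479\right) = 32479$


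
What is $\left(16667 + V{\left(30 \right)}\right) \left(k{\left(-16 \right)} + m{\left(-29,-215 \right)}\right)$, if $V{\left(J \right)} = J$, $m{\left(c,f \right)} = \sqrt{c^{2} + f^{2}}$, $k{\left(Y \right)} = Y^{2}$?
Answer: $4274432 + 16697 \sqrt{47066} \approx 7.8968 \cdot 10^{6}$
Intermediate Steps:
$\left(16667 + V{\left(30 \right)}\right) \left(k{\left(-16 \right)} + m{\left(-29,-215 \right)}\right) = \left(16667 + 30\right) \left(\left(-16\right)^{2} + \sqrt{\left(-29\right)^{2} + \left(-215\right)^{2}}\right) = 16697 \left(256 + \sqrt{841 + 46225}\right) = 16697 \left(256 + \sqrt{47066}\right) = 4274432 + 16697 \sqrt{47066}$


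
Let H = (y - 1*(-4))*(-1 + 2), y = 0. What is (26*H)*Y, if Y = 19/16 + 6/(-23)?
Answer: 4433/46 ≈ 96.370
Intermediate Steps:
Y = 341/368 (Y = 19*(1/16) + 6*(-1/23) = 19/16 - 6/23 = 341/368 ≈ 0.92663)
H = 4 (H = (0 - 1*(-4))*(-1 + 2) = (0 + 4)*1 = 4*1 = 4)
(26*H)*Y = (26*4)*(341/368) = 104*(341/368) = 4433/46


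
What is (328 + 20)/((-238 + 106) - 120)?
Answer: -29/21 ≈ -1.3810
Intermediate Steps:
(328 + 20)/((-238 + 106) - 120) = 348/(-132 - 120) = 348/(-252) = 348*(-1/252) = -29/21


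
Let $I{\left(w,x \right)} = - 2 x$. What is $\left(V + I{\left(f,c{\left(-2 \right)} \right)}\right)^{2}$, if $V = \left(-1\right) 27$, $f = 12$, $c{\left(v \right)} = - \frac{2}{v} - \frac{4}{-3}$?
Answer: $\frac{9025}{9} \approx 1002.8$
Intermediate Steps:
$c{\left(v \right)} = \frac{4}{3} - \frac{2}{v}$ ($c{\left(v \right)} = - \frac{2}{v} - - \frac{4}{3} = - \frac{2}{v} + \frac{4}{3} = \frac{4}{3} - \frac{2}{v}$)
$V = -27$
$\left(V + I{\left(f,c{\left(-2 \right)} \right)}\right)^{2} = \left(-27 - 2 \left(\frac{4}{3} - \frac{2}{-2}\right)\right)^{2} = \left(-27 - 2 \left(\frac{4}{3} - -1\right)\right)^{2} = \left(-27 - 2 \left(\frac{4}{3} + 1\right)\right)^{2} = \left(-27 - \frac{14}{3}\right)^{2} = \left(- \frac{95}{3}\right)^{2} = \frac{9025}{9}$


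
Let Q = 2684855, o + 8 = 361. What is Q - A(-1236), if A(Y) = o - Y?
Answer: 2683266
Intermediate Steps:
o = 353 (o = -8 + 361 = 353)
A(Y) = 353 - Y
Q - A(-1236) = 2684855 - (353 - 1*(-1236)) = 2684855 - (353 + 1236) = 2684855 - 1*1589 = 2684855 - 1589 = 2683266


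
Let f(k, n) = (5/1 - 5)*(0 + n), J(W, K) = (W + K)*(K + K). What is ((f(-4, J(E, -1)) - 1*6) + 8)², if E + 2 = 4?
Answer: 4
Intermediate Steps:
E = 2 (E = -2 + 4 = 2)
J(W, K) = 2*K*(K + W) (J(W, K) = (K + W)*(2*K) = 2*K*(K + W))
f(k, n) = 0 (f(k, n) = (5*1 - 5)*n = (5 - 5)*n = 0*n = 0)
((f(-4, J(E, -1)) - 1*6) + 8)² = ((0 - 1*6) + 8)² = ((0 - 6) + 8)² = (-6 + 8)² = 2² = 4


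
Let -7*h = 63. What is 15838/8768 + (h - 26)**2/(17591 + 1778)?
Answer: 22679073/12130528 ≈ 1.8696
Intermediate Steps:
h = -9 (h = -1/7*63 = -9)
15838/8768 + (h - 26)**2/(17591 + 1778) = 15838/8768 + (-9 - 26)**2/(17591 + 1778) = 15838*(1/8768) + (-35)**2/19369 = 7919/4384 + 1225*(1/19369) = 7919/4384 + 175/2767 = 22679073/12130528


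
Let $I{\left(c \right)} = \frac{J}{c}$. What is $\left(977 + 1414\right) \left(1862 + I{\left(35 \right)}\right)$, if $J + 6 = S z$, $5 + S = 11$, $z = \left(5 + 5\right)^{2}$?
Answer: $\frac{157241724}{35} \approx 4.4926 \cdot 10^{6}$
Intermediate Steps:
$z = 100$ ($z = 10^{2} = 100$)
$S = 6$ ($S = -5 + 11 = 6$)
$J = 594$ ($J = -6 + 6 \cdot 100 = -6 + 600 = 594$)
$I{\left(c \right)} = \frac{594}{c}$
$\left(977 + 1414\right) \left(1862 + I{\left(35 \right)}\right) = \left(977 + 1414\right) \left(1862 + \frac{594}{35}\right) = 2391 \left(1862 + 594 \cdot \frac{1}{35}\right) = 2391 \left(1862 + \frac{594}{35}\right) = 2391 \cdot \frac{65764}{35} = \frac{157241724}{35}$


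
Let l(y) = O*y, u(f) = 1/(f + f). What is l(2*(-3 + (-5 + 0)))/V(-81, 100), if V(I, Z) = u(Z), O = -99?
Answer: 316800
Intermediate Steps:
u(f) = 1/(2*f)
V(I, Z) = 1/(2*Z)
l(y) = -99*y
l(2*(-3 + (-5 + 0)))/V(-81, 100) = (-198*(-3 + (-5 + 0)))/(((1/2)/100)) = (-198*(-3 - 5))/(((1/2)*(1/100))) = (-198*(-8))/(1/200) = -99*(-16)*200 = 1584*200 = 316800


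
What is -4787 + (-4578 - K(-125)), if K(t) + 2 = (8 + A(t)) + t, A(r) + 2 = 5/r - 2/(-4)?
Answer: -462223/50 ≈ -9244.5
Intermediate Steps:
A(r) = -3/2 + 5/r (A(r) = -2 + (5/r - 2/(-4)) = -2 + (5/r - 2*(-¼)) = -2 + (5/r + ½) = -2 + (½ + 5/r) = -3/2 + 5/r)
K(t) = 9/2 + t + 5/t (K(t) = -2 + ((8 + (-3/2 + 5/t)) + t) = -2 + ((13/2 + 5/t) + t) = -2 + (13/2 + t + 5/t) = 9/2 + t + 5/t)
-4787 + (-4578 - K(-125)) = -4787 + (-4578 - (9/2 - 125 + 5/(-125))) = -4787 + (-4578 - (9/2 - 125 + 5*(-1/125))) = -4787 + (-4578 - (9/2 - 125 - 1/25)) = -4787 + (-4578 - 1*(-6027/50)) = -4787 + (-4578 + 6027/50) = -4787 - 222873/50 = -462223/50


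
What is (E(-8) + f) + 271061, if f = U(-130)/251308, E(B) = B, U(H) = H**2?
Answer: 17029451056/62827 ≈ 2.7105e+5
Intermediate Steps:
f = 4225/62827 (f = (-130)**2/251308 = 16900*(1/251308) = 4225/62827 ≈ 0.067248)
(E(-8) + f) + 271061 = (-8 + 4225/62827) + 271061 = -498391/62827 + 271061 = 17029451056/62827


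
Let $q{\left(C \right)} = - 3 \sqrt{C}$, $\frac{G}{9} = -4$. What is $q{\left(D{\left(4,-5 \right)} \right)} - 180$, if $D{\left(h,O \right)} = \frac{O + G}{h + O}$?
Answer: $-180 - 3 \sqrt{41} \approx -199.21$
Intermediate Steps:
$G = -36$ ($G = 9 \left(-4\right) = -36$)
$D{\left(h,O \right)} = \frac{-36 + O}{O + h}$ ($D{\left(h,O \right)} = \frac{O - 36}{h + O} = \frac{-36 + O}{O + h}$)
$q{\left(D{\left(4,-5 \right)} \right)} - 180 = - 3 \sqrt{\frac{-36 - 5}{-5 + 4}} - 180 = - 3 \sqrt{\frac{1}{-1} \left(-41\right)} - 180 = - 3 \sqrt{\left(-1\right) \left(-41\right)} - 180 = - 3 \sqrt{41} - 180 = -180 - 3 \sqrt{41}$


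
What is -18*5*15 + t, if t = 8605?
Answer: 7255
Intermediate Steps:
-18*5*15 + t = -18*5*15 + 8605 = -90*15 + 8605 = -1350 + 8605 = 7255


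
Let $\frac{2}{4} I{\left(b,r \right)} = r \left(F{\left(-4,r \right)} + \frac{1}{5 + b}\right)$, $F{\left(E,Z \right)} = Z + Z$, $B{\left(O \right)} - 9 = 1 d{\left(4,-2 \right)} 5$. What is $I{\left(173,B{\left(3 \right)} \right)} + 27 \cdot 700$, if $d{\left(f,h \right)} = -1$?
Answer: $\frac{1687800}{89} \approx 18964.0$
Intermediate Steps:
$B{\left(O \right)} = 4$ ($B{\left(O \right)} = 9 + 1 \left(-1\right) 5 = 9 - 5 = 4$)
$F{\left(E,Z \right)} = 2 Z$
$I{\left(b,r \right)} = 2 r \left(\frac{1}{5 + b} + 2 r\right)$ ($I{\left(b,r \right)} = 2 r \left(2 r + \frac{1}{5 + b}\right) = 2 r \left(\frac{1}{5 + b} + 2 r\right)$)
$I{\left(173,B{\left(3 \right)} \right)} + 27 \cdot 700 = 2 \cdot 4 \frac{1}{5 + 173} \left(1 + 10 \cdot 4 + 2 \cdot 173 \cdot 4\right) + 27 \cdot 700 = 2 \cdot 4 \cdot \frac{1}{178} \left(1 + 40 + 1384\right) + 18900 = 2 \cdot 4 \cdot \frac{1}{178} \cdot 1425 + 18900 = \frac{5700}{89} + 18900 = \frac{1687800}{89}$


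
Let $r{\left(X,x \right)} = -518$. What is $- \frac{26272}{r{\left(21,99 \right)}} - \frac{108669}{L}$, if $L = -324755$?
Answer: $\frac{4294126951}{84111545} \approx 51.053$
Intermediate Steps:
$- \frac{26272}{r{\left(21,99 \right)}} - \frac{108669}{L} = - \frac{26272}{-518} - \frac{108669}{-324755} = \left(-26272\right) \left(- \frac{1}{518}\right) - - \frac{108669}{324755} = \frac{13136}{259} + \frac{108669}{324755} = \frac{4294126951}{84111545}$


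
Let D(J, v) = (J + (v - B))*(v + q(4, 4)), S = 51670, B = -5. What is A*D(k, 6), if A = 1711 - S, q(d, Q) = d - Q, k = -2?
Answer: -2697786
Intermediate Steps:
A = -49959 (A = 1711 - 1*51670 = 1711 - 51670 = -49959)
D(J, v) = v*(5 + J + v) (D(J, v) = (J + (v - 1*(-5)))*(v + (4 - 1*4)) = (J + (v + 5))*(v + (4 - 4)) = (J + (5 + v))*(v + 0) = (5 + J + v)*v = v*(5 + J + v))
A*D(k, 6) = -299754*(5 - 2 + 6) = -299754*9 = -49959*54 = -2697786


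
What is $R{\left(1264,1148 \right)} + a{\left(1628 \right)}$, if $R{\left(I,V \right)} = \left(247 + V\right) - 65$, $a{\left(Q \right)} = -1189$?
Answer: $141$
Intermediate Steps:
$R{\left(I,V \right)} = 182 + V$
$R{\left(1264,1148 \right)} + a{\left(1628 \right)} = \left(182 + 1148\right) - 1189 = 1330 - 1189 = 141$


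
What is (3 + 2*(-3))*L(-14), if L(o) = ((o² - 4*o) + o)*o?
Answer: 9996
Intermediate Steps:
L(o) = o*(o² - 3*o) (L(o) = (o² - 3*o)*o = o*(o² - 3*o))
(3 + 2*(-3))*L(-14) = (3 + 2*(-3))*((-14)²*(-3 - 14)) = (3 - 6)*(196*(-17)) = -3*(-3332) = 9996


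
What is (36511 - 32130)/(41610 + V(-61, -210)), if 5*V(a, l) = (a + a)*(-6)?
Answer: 21905/208782 ≈ 0.10492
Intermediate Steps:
V(a, l) = -12*a/5 (V(a, l) = ((a + a)*(-6))/5 = ((2*a)*(-6))/5 = (-12*a)/5 = -12*a/5)
(36511 - 32130)/(41610 + V(-61, -210)) = (36511 - 32130)/(41610 - 12/5*(-61)) = 4381/(41610 + 732/5) = 4381/(208782/5) = 4381*(5/208782) = 21905/208782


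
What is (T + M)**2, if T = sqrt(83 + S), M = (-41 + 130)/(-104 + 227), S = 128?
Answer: 3200140/15129 + 178*sqrt(211)/123 ≈ 232.54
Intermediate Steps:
M = 89/123 ≈ 0.72358
T = sqrt(211) (T = sqrt(83 + 128) = sqrt(211) ≈ 14.526)
(T + M)**2 = (sqrt(211) + 89/123)**2 = (89/123 + sqrt(211))**2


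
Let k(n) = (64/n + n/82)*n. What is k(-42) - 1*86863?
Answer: -3557877/41 ≈ -86778.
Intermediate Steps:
k(n) = n*(64/n + n/82) (k(n) = (64/n + n*(1/82))*n = (64/n + n/82)*n = n*(64/n + n/82))
k(-42) - 1*86863 = (64 + (1/82)*(-42)²) - 1*86863 = (64 + (1/82)*1764) - 86863 = (64 + 882/41) - 86863 = 3506/41 - 86863 = -3557877/41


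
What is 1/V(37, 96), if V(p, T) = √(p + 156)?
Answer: √193/193 ≈ 0.071982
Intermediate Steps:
V(p, T) = √(156 + p)
1/V(37, 96) = 1/(√(156 + 37)) = 1/(√193) = √193/193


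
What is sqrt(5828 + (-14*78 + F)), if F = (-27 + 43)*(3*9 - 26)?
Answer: 12*sqrt(33) ≈ 68.935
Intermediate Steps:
F = 16 (F = 16*(27 - 26) = 16*1 = 16)
sqrt(5828 + (-14*78 + F)) = sqrt(5828 + (-14*78 + 16)) = sqrt(5828 + (-1092 + 16)) = sqrt(5828 - 1076) = sqrt(4752) = 12*sqrt(33)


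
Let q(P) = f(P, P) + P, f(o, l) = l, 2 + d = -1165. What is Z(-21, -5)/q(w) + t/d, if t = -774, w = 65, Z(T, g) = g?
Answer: 6319/10114 ≈ 0.62478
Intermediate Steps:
d = -1167 (d = -2 - 1165 = -1167)
q(P) = 2*P (q(P) = P + P = 2*P)
Z(-21, -5)/q(w) + t/d = -5/(2*65) - 774/(-1167) = -5/130 - 774*(-1/1167) = -5*1/130 + 258/389 = -1/26 + 258/389 = 6319/10114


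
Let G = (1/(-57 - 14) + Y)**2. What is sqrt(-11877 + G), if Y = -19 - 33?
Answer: 2*I*sqrt(11558427)/71 ≈ 95.768*I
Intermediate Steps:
Y = -52
G = 13638249/5041 (G = (1/(-57 - 14) - 52)**2 = (1/(-71) - 52)**2 = (-1/71 - 52)**2 = (-3693/71)**2 = 13638249/5041 ≈ 2705.5)
sqrt(-11877 + G) = sqrt(-11877 + 13638249/5041) = sqrt(-46233708/5041) = 2*I*sqrt(11558427)/71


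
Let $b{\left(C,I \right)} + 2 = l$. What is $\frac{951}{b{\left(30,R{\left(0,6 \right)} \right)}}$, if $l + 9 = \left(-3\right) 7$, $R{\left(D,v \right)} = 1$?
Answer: $- \frac{951}{32} \approx -29.719$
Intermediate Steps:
$l = -30$ ($l = -9 - 21 = -30$)
$b{\left(C,I \right)} = -32$ ($b{\left(C,I \right)} = -2 - 30 = -32$)
$\frac{951}{b{\left(30,R{\left(0,6 \right)} \right)}} = \frac{951}{-32} = 951 \left(- \frac{1}{32}\right) = - \frac{951}{32}$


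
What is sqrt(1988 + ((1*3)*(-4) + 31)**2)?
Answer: 9*sqrt(29) ≈ 48.466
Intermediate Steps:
sqrt(1988 + ((1*3)*(-4) + 31)**2) = sqrt(1988 + (3*(-4) + 31)**2) = sqrt(1988 + (-12 + 31)**2) = sqrt(1988 + 19**2) = sqrt(1988 + 361) = sqrt(2349) = 9*sqrt(29)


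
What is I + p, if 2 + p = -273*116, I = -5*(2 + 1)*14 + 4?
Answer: -31876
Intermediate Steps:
I = -206 (I = -5*3*14 + 4 = -15*14 + 4 = -210 + 4 = -206)
p = -31670 (p = -2 - 273*116 = -2 - 31668 = -31670)
I + p = -206 - 31670 = -31876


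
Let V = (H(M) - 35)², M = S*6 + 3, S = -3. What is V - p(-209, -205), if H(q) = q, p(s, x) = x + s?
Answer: 2914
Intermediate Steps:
M = -15 (M = -3*6 + 3 = -18 + 3 = -15)
p(s, x) = s + x
V = 2500 (V = (-15 - 35)² = (-50)² = 2500)
V - p(-209, -205) = 2500 - (-209 - 205) = 2500 - 1*(-414) = 2500 + 414 = 2914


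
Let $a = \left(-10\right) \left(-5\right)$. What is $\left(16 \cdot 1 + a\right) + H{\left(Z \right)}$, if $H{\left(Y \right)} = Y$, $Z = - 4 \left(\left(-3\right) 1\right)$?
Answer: $78$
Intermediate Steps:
$Z = 12$ ($Z = \left(-4\right) \left(-3\right) = 12$)
$a = 50$
$\left(16 \cdot 1 + a\right) + H{\left(Z \right)} = \left(16 \cdot 1 + 50\right) + 12 = \left(16 + 50\right) + 12 = 66 + 12 = 78$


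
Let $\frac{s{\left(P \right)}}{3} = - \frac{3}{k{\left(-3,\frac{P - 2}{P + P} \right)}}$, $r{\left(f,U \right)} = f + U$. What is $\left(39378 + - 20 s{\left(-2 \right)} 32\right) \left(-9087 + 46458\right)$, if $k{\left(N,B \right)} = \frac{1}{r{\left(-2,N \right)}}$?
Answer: $395310438$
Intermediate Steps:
$r{\left(f,U \right)} = U + f$
$k{\left(N,B \right)} = \frac{1}{-2 + N}$ ($k{\left(N,B \right)} = \frac{1}{N - 2} = \frac{1}{-2 + N}$)
$s{\left(P \right)} = 45$ ($s{\left(P \right)} = 3 \left(- \frac{3}{\frac{1}{-2 - 3}}\right) = 3 \left(- \frac{3}{\frac{1}{-5}}\right) = 3 \left(- \frac{3}{- \frac{1}{5}}\right) = 3 \left(\left(-3\right) \left(-5\right)\right) = 3 \cdot 15 = 45$)
$\left(39378 + - 20 s{\left(-2 \right)} 32\right) \left(-9087 + 46458\right) = \left(39378 + \left(-20\right) 45 \cdot 32\right) \left(-9087 + 46458\right) = \left(39378 - 28800\right) 37371 = 10578 \cdot 37371 = 395310438$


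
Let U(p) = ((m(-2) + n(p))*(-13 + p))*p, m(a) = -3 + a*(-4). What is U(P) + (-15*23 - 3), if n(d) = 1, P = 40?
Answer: 6132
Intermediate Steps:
m(a) = -3 - 4*a
U(p) = p*(-78 + 6*p) (U(p) = (((-3 - 4*(-2)) + 1)*(-13 + p))*p = (((-3 + 8) + 1)*(-13 + p))*p = ((5 + 1)*(-13 + p))*p = (6*(-13 + p))*p = (-78 + 6*p)*p = p*(-78 + 6*p))
U(P) + (-15*23 - 3) = 6*40*(-13 + 40) + (-15*23 - 3) = 6*40*27 + (-345 - 3) = 6480 - 348 = 6132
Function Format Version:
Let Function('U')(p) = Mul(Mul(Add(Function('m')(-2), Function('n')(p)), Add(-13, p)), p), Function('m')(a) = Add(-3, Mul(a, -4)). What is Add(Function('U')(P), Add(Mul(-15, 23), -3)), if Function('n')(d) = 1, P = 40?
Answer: 6132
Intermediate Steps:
Function('m')(a) = Add(-3, Mul(-4, a))
Function('U')(p) = Mul(p, Add(-78, Mul(6, p))) (Function('U')(p) = Mul(Mul(Add(Add(-3, Mul(-4, -2)), 1), Add(-13, p)), p) = Mul(Mul(Add(Add(-3, 8), 1), Add(-13, p)), p) = Mul(Mul(Add(5, 1), Add(-13, p)), p) = Mul(Mul(6, Add(-13, p)), p) = Mul(Add(-78, Mul(6, p)), p) = Mul(p, Add(-78, Mul(6, p))))
Add(Function('U')(P), Add(Mul(-15, 23), -3)) = Add(Mul(6, 40, Add(-13, 40)), Add(Mul(-15, 23), -3)) = Add(Mul(6, 40, 27), Add(-345, -3)) = Add(6480, -348) = 6132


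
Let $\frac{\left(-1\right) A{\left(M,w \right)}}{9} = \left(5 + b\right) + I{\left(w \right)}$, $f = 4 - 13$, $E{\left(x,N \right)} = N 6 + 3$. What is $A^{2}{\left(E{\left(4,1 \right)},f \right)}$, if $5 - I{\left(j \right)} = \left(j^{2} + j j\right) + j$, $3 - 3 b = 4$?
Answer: $1664100$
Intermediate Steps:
$E{\left(x,N \right)} = 3 + 6 N$ ($E{\left(x,N \right)} = 6 N + 3 = 3 + 6 N$)
$b = - \frac{1}{3}$ ($b = 1 - \frac{4}{3} = - \frac{1}{3} \approx -0.33333$)
$I{\left(j \right)} = 5 - j - 2 j^{2}$ ($I{\left(j \right)} = 5 - \left(\left(j^{2} + j j\right) + j\right) = 5 - \left(\left(j^{2} + j^{2}\right) + j\right) = 5 - \left(2 j^{2} + j\right) = 5 - \left(j + 2 j^{2}\right) = 5 - j - 2 j^{2}$)
$f = -9$ ($f = 4 - 13 = -9$)
$A{\left(M,w \right)} = -87 + 9 w + 18 w^{2}$ ($A{\left(M,w \right)} = - 9 \left(\left(5 - \frac{1}{3}\right) - \left(-5 + w + 2 w^{2}\right)\right) = - 9 \left(\frac{14}{3} - \left(-5 + w + 2 w^{2}\right)\right) = - 9 \left(\frac{29}{3} - w - 2 w^{2}\right) = -87 + 9 w + 18 w^{2}$)
$A^{2}{\left(E{\left(4,1 \right)},f \right)} = \left(-87 + 9 \left(-9\right) + 18 \left(-9\right)^{2}\right)^{2} = \left(-87 - 81 + 18 \cdot 81\right)^{2} = \left(-87 - 81 + 1458\right)^{2} = 1290^{2} = 1664100$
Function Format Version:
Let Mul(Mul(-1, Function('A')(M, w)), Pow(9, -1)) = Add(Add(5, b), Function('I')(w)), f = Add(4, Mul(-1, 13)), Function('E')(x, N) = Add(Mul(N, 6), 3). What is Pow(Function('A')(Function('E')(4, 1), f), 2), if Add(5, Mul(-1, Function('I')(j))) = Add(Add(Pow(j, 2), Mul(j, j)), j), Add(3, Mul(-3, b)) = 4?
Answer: 1664100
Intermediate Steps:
Function('E')(x, N) = Add(3, Mul(6, N)) (Function('E')(x, N) = Add(Mul(6, N), 3) = Add(3, Mul(6, N)))
b = Rational(-1, 3) (b = Add(1, Mul(Rational(-1, 3), 4)) = Add(1, Rational(-4, 3)) = Rational(-1, 3) ≈ -0.33333)
Function('I')(j) = Add(5, Mul(-1, j), Mul(-2, Pow(j, 2))) (Function('I')(j) = Add(5, Mul(-1, Add(Add(Pow(j, 2), Mul(j, j)), j))) = Add(5, Mul(-1, Add(Add(Pow(j, 2), Pow(j, 2)), j))) = Add(5, Mul(-1, Add(Mul(2, Pow(j, 2)), j))) = Add(5, Mul(-1, Add(j, Mul(2, Pow(j, 2))))) = Add(5, Add(Mul(-1, j), Mul(-2, Pow(j, 2)))) = Add(5, Mul(-1, j), Mul(-2, Pow(j, 2))))
f = -9 (f = Add(4, -13) = -9)
Function('A')(M, w) = Add(-87, Mul(9, w), Mul(18, Pow(w, 2))) (Function('A')(M, w) = Mul(-9, Add(Add(5, Rational(-1, 3)), Add(5, Mul(-1, w), Mul(-2, Pow(w, 2))))) = Mul(-9, Add(Rational(14, 3), Add(5, Mul(-1, w), Mul(-2, Pow(w, 2))))) = Mul(-9, Add(Rational(29, 3), Mul(-1, w), Mul(-2, Pow(w, 2)))) = Add(-87, Mul(9, w), Mul(18, Pow(w, 2))))
Pow(Function('A')(Function('E')(4, 1), f), 2) = Pow(Add(-87, Mul(9, -9), Mul(18, Pow(-9, 2))), 2) = Pow(Add(-87, -81, Mul(18, 81)), 2) = Pow(Add(-87, -81, 1458), 2) = Pow(1290, 2) = 1664100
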